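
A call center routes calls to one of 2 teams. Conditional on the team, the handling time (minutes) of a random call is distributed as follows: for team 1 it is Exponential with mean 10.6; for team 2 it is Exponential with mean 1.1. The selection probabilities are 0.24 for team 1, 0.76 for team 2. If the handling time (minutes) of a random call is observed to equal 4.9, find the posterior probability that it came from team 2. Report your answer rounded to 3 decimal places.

Likelihoods f(4.9 | ·): 1: 0.0594204; 2: 0.0105687.
Posterior ∝ prior × likelihood. Numerator for 2: 0.76·0.0105687 = 0.00803223.
Normalizing constant: 0.24·0.0594204 + 0.76·0.0105687 = 0.0222931.
P(2 | observation) = 0.00803223 / 0.0222931 = 0.360301.

0.360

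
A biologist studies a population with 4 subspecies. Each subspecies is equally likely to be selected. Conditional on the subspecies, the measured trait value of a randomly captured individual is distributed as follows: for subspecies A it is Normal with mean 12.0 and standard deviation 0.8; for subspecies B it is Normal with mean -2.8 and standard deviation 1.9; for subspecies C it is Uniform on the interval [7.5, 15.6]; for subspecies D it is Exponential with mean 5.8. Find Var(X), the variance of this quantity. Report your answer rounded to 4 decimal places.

Per component, A: μ=12, E[X²]=144.64; B: μ=-2.8, E[X²]=11.45; C: μ=11.55, E[X²]=138.87; D: μ=5.8, E[X²]=67.28.
E[X] = 0.25·12 + 0.25·-2.8 + 0.25·11.55 + 0.25·5.8 = 6.6375.
E[X²] = 0.25·144.64 + 0.25·11.45 + 0.25·138.87 + 0.25·67.28 = 90.56.
Var(X) = E[X²] − (E[X])² = 90.56 − 44.0564 = 46.5036.

46.5036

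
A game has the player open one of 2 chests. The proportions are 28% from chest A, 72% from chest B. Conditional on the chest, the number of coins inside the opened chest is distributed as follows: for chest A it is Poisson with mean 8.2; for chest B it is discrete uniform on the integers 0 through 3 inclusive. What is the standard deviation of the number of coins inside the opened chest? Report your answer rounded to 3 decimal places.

Per component, A: μ=8.2, E[X²]=75.44; B: μ=1.5, E[X²]=3.5.
E[X] = 0.28·8.2 + 0.72·1.5 = 3.376.
E[X²] = 0.28·75.44 + 0.72·3.5 = 23.6432.
Var(X) = E[X²] − (E[X])² = 23.6432 − 11.3974 = 12.2458.
SD(X) = √12.2458 = 3.4994.

3.499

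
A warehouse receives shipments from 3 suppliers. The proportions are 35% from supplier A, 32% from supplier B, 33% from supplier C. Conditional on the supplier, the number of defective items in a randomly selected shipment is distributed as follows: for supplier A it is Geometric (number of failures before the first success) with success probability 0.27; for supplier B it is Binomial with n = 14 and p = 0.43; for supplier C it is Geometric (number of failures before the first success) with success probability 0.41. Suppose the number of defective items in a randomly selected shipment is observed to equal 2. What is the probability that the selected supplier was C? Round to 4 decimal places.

0.4538

Likelihoods P(X=2 | ·): A: 0.143883; B: 0.0197914; C: 0.142721.
Posterior ∝ prior × likelihood. Numerator for C: 0.33·0.142721 = 0.0470979.
Normalizing constant: 0.35·0.143883 + 0.32·0.0197914 + 0.33·0.142721 = 0.10379.
P(C | observation) = 0.0470979 / 0.10379 = 0.45378.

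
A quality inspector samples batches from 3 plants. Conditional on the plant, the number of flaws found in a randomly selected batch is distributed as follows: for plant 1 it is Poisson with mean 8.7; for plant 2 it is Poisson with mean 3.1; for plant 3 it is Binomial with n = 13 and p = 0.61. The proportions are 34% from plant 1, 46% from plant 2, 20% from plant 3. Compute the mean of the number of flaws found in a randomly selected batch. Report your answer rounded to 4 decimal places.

Component means — 1: 8.7; 2: 3.1; 3: 7.93.
E[X] = 0.34·8.7 + 0.46·3.1 + 0.2·7.93 = 5.97.

5.9700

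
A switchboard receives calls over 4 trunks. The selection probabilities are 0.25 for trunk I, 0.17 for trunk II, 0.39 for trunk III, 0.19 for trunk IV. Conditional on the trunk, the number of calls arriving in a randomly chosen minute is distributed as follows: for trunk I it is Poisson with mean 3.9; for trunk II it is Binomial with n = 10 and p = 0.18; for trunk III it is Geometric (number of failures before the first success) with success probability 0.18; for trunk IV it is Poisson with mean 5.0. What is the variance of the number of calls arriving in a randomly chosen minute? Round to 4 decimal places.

13.1819

Per component, I: μ=3.9, E[X²]=19.11; II: μ=1.8, E[X²]=4.716; III: μ=4.55556, E[X²]=46.0617; IV: μ=5, E[X²]=30.
E[X] = 0.25·3.9 + 0.17·1.8 + 0.39·4.55556 + 0.19·5 = 4.00767.
E[X²] = 0.25·19.11 + 0.17·4.716 + 0.39·46.0617 + 0.19·30 = 29.2433.
Var(X) = E[X²] − (E[X])² = 29.2433 − 16.0614 = 13.1819.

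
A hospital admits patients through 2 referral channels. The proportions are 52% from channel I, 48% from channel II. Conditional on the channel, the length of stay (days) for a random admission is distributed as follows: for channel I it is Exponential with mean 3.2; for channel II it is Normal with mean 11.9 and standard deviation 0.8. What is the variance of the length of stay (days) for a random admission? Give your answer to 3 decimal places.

24.524

Per component, I: μ=3.2, E[X²]=20.48; II: μ=11.9, E[X²]=142.25.
E[X] = 0.52·3.2 + 0.48·11.9 = 7.376.
E[X²] = 0.52·20.48 + 0.48·142.25 = 78.9296.
Var(X) = E[X²] − (E[X])² = 78.9296 − 54.4054 = 24.5242.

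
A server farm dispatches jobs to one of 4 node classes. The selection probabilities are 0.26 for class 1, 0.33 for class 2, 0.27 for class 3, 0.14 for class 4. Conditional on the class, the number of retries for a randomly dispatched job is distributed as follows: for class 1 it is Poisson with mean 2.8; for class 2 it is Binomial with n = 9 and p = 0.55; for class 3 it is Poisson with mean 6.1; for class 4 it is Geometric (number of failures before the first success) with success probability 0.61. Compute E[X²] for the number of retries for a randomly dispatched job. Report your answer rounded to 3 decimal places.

23.485

For each component E[X²] = Var + (mean)², giving 1: 10.64; 2: 26.73; 3: 43.31; 4: 1.45687.
Overall E[X²] = 0.26·10.64 + 0.33·26.73 + 0.27·43.31 + 0.14·1.45687 = 23.485.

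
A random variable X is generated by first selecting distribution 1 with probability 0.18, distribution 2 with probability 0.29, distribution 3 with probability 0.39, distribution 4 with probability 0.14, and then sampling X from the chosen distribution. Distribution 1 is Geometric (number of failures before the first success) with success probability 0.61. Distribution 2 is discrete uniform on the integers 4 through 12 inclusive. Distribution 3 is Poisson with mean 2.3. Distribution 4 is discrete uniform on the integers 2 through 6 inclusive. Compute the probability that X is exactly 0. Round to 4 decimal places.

0.1489

Conditional on each component, P(X = 0): 1: 0.61; 2: 0; 3: 0.100259; 4: 0.
By total probability, P(X = 0) = 0.18·0.61 + 0.29·0 + 0.39·0.100259 + 0.14·0 = 0.148901.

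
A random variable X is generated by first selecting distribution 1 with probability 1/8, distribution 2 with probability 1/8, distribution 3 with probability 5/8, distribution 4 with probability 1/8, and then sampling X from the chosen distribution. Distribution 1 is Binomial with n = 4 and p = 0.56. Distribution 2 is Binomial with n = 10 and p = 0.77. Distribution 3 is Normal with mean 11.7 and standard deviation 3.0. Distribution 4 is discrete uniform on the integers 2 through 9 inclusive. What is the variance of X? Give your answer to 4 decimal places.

Per component, 1: μ=2.24, E[X²]=6.0032; 2: μ=7.7, E[X²]=61.061; 3: μ=11.7, E[X²]=145.89; 4: μ=5.5, E[X²]=35.5.
E[X] = 0.125·2.24 + 0.125·7.7 + 0.625·11.7 + 0.125·5.5 = 9.2425.
E[X²] = 0.125·6.0032 + 0.125·61.061 + 0.625·145.89 + 0.125·35.5 = 104.002.
Var(X) = E[X²] − (E[X])² = 104.002 − 85.4238 = 18.578.

18.5780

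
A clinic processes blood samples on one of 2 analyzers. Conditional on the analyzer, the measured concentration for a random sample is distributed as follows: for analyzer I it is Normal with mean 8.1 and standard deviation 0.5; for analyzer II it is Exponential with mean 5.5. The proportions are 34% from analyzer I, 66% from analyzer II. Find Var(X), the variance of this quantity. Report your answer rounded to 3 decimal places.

Per component, I: μ=8.1, E[X²]=65.86; II: μ=5.5, E[X²]=60.5.
E[X] = 0.34·8.1 + 0.66·5.5 = 6.384.
E[X²] = 0.34·65.86 + 0.66·60.5 = 62.3224.
Var(X) = E[X²] − (E[X])² = 62.3224 − 40.7555 = 21.5669.

21.567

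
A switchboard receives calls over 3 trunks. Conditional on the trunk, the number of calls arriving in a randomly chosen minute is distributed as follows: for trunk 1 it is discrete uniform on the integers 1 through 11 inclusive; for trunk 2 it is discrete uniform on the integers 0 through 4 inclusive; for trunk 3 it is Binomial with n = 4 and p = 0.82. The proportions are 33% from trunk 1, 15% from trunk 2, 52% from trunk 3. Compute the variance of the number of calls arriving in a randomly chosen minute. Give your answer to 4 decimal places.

Per component, 1: μ=6, E[X²]=46; 2: μ=2, E[X²]=6; 3: μ=3.28, E[X²]=11.3488.
E[X] = 0.33·6 + 0.15·2 + 0.52·3.28 = 3.9856.
E[X²] = 0.33·46 + 0.15·6 + 0.52·11.3488 = 21.9814.
Var(X) = E[X²] − (E[X])² = 21.9814 − 15.885 = 6.09637.

6.0964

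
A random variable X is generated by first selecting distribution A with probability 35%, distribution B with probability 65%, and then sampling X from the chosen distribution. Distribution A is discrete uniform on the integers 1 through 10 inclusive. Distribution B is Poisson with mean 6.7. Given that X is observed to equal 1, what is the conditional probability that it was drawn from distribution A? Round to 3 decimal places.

Likelihoods P(X=1 | ·): A: 0.1; B: 0.00824711.
Posterior ∝ prior × likelihood. Numerator for A: 0.35·0.1 = 0.035.
Normalizing constant: 0.35·0.1 + 0.65·0.00824711 = 0.0403606.
P(A | observation) = 0.035 / 0.0403606 = 0.867182.

0.867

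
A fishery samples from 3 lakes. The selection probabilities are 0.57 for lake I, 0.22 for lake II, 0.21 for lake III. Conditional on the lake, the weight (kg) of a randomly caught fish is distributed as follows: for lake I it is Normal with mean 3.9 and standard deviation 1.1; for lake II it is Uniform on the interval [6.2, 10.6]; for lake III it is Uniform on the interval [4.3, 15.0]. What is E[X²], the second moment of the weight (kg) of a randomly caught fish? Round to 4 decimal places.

46.7968

For each component E[X²] = Var + (mean)², giving I: 16.42; II: 72.1733; III: 102.663.
Overall E[X²] = 0.57·16.42 + 0.22·72.1733 + 0.21·102.663 = 46.7968.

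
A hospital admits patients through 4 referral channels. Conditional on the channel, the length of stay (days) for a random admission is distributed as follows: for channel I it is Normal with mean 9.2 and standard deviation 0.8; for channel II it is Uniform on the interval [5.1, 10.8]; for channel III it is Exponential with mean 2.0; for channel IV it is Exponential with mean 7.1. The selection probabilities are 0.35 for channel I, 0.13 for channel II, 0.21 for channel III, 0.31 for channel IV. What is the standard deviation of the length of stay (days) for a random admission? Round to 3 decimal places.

Per component, I: μ=9.2, E[X²]=85.28; II: μ=7.95, E[X²]=65.91; III: μ=2, E[X²]=8; IV: μ=7.1, E[X²]=100.82.
E[X] = 0.35·9.2 + 0.13·7.95 + 0.21·2 + 0.31·7.1 = 6.8745.
E[X²] = 0.35·85.28 + 0.13·65.91 + 0.21·8 + 0.31·100.82 = 71.3505.
Var(X) = E[X²] − (E[X])² = 71.3505 − 47.2588 = 24.0917.
SD(X) = √24.0917 = 4.90833.

4.908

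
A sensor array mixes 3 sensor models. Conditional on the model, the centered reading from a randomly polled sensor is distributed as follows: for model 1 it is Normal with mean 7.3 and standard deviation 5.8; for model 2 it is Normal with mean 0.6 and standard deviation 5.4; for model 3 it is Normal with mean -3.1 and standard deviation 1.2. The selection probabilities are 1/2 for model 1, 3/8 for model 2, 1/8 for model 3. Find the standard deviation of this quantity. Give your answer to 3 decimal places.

6.615

Per component, 1: μ=7.3, E[X²]=86.93; 2: μ=0.6, E[X²]=29.52; 3: μ=-3.1, E[X²]=11.05.
E[X] = 0.5·7.3 + 0.375·0.6 + 0.125·-3.1 = 3.4875.
E[X²] = 0.5·86.93 + 0.375·29.52 + 0.125·11.05 = 55.9163.
Var(X) = E[X²] − (E[X])² = 55.9163 − 12.1627 = 43.7536.
SD(X) = √43.7536 = 6.61465.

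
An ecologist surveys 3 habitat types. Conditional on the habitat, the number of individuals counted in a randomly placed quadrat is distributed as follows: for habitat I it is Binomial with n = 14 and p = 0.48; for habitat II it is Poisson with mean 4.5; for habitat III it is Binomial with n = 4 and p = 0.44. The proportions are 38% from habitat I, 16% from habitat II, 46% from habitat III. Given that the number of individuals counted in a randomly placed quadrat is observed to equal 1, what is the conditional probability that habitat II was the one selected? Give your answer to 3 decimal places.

Likelihoods P(X=1 | ·): I: 0.00136588; II: 0.0499905; III: 0.309084.
Posterior ∝ prior × likelihood. Numerator for II: 0.16·0.0499905 = 0.00799848.
Normalizing constant: 0.38·0.00136588 + 0.16·0.0499905 + 0.46·0.309084 = 0.150696.
P(II | observation) = 0.00799848 / 0.150696 = 0.0530768.

0.053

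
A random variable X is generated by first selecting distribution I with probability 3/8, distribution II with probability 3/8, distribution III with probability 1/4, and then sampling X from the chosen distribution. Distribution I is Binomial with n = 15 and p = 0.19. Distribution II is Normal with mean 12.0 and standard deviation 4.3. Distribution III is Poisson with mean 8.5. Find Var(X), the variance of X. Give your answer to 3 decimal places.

25.839

Per component, I: μ=2.85, E[X²]=10.431; II: μ=12, E[X²]=162.49; III: μ=8.5, E[X²]=80.75.
E[X] = 0.375·2.85 + 0.375·12 + 0.25·8.5 = 7.69375.
E[X²] = 0.375·10.431 + 0.375·162.49 + 0.25·80.75 = 85.0329.
Var(X) = E[X²] − (E[X])² = 85.0329 − 59.1938 = 25.8391.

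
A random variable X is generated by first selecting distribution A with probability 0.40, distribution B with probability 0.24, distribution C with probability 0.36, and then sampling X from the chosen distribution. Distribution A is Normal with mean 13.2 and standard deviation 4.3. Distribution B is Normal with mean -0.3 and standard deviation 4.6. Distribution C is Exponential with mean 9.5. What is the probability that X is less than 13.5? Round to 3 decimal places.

Conditional on each component, P(X < 13.5): A: 0.527811; B: 0.99865; C: 0.75854.
By total probability, P(X < 13.5) = 0.4·0.527811 + 0.24·0.99865 + 0.36·0.75854 = 0.723875.

0.724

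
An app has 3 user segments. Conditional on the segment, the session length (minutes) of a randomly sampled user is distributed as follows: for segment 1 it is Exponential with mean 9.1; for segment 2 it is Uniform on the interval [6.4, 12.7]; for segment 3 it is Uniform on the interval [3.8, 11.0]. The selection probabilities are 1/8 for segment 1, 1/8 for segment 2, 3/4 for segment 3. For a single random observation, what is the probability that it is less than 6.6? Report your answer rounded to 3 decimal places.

Conditional on each segment, P(X < 6.6): 1: 0.515808; 2: 0.031746; 3: 0.388889.
By total probability, P(X < 6.6) = 0.125·0.515808 + 0.125·0.031746 + 0.75·0.388889 = 0.360111.

0.360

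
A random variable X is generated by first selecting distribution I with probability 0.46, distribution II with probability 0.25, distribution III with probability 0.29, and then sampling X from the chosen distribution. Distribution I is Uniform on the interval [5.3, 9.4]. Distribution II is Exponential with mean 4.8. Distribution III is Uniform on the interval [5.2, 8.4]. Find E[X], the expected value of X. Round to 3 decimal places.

6.553

Component means — I: 7.35; II: 4.8; III: 6.8.
E[X] = 0.46·7.35 + 0.25·4.8 + 0.29·6.8 = 6.553.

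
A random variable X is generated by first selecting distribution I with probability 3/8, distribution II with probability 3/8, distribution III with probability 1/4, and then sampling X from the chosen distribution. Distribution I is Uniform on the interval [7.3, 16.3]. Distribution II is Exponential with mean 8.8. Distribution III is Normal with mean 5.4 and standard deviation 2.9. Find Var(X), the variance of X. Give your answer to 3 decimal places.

39.863

Per component, I: μ=11.8, E[X²]=145.99; II: μ=8.8, E[X²]=154.88; III: μ=5.4, E[X²]=37.57.
E[X] = 0.375·11.8 + 0.375·8.8 + 0.25·5.4 = 9.075.
E[X²] = 0.375·145.99 + 0.375·154.88 + 0.25·37.57 = 122.219.
Var(X) = E[X²] − (E[X])² = 122.219 − 82.3556 = 39.8631.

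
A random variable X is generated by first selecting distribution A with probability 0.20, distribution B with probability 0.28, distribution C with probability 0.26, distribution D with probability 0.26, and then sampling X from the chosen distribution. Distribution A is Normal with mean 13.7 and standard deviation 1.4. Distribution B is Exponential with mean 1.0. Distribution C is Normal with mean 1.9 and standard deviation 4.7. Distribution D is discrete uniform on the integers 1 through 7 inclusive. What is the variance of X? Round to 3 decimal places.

Per component, A: μ=13.7, E[X²]=189.65; B: μ=1, E[X²]=2; C: μ=1.9, E[X²]=25.7; D: μ=4, E[X²]=20.
E[X] = 0.2·13.7 + 0.28·1 + 0.26·1.9 + 0.26·4 = 4.554.
E[X²] = 0.2·189.65 + 0.28·2 + 0.26·25.7 + 0.26·20 = 50.372.
Var(X) = E[X²] − (E[X])² = 50.372 − 20.7389 = 29.6331.

29.633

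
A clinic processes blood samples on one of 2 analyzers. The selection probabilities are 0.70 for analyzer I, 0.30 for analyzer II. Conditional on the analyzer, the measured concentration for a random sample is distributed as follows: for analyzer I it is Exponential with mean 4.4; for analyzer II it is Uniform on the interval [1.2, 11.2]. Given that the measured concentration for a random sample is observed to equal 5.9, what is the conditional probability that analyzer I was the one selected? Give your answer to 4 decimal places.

Likelihoods f(5.9 | ·): I: 0.0594563; II: 0.1.
Posterior ∝ prior × likelihood. Numerator for I: 0.7·0.0594563 = 0.0416194.
Normalizing constant: 0.7·0.0594563 + 0.3·0.1 = 0.0716194.
P(I | observation) = 0.0416194 / 0.0716194 = 0.581119.

0.5811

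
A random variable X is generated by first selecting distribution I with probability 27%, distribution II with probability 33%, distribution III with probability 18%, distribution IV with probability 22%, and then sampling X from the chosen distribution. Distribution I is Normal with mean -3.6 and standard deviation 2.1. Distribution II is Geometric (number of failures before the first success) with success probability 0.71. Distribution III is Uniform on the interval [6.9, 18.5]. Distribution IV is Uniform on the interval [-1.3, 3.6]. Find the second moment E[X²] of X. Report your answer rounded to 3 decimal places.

36.717

For each component E[X²] = Var + (mean)², giving I: 17.37; II: 0.742115; III: 172.503; IV: 3.32333.
Overall E[X²] = 0.27·17.37 + 0.33·0.742115 + 0.18·172.503 + 0.22·3.32333 = 36.7165.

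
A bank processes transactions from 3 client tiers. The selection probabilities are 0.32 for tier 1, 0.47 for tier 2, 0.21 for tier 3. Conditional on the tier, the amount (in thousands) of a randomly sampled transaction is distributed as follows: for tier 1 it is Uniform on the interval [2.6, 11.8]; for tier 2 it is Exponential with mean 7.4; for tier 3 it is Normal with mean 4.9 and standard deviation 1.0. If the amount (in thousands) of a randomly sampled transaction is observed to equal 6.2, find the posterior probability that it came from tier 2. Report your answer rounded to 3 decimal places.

Likelihoods f(6.2 | ·): 1: 0.108696; 2: 0.0584655; 3: 0.171369.
Posterior ∝ prior × likelihood. Numerator for 2: 0.47·0.0584655 = 0.0274788.
Normalizing constant: 0.32·0.108696 + 0.47·0.0584655 + 0.21·0.171369 = 0.0982488.
P(2 | observation) = 0.0274788 / 0.0982488 = 0.279686.

0.280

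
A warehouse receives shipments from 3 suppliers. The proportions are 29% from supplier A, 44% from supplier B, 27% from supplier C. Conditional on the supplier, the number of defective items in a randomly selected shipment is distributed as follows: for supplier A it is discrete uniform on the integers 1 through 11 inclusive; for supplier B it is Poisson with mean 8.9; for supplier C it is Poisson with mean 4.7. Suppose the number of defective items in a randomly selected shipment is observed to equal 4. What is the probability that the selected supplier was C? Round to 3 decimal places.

0.543

Likelihoods P(X=4 | ·): A: 0.0909091; B: 0.0356556; C: 0.184925.
Posterior ∝ prior × likelihood. Numerator for C: 0.27·0.184925 = 0.0499298.
Normalizing constant: 0.29·0.0909091 + 0.44·0.0356556 + 0.27·0.184925 = 0.0919819.
P(C | observation) = 0.0499298 / 0.0919819 = 0.542822.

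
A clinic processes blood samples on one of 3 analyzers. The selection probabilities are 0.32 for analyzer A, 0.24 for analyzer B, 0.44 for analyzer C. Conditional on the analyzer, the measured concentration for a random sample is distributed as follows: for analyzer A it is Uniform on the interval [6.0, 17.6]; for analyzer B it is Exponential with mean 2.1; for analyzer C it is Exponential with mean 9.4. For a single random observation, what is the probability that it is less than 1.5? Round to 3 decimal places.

0.187

Conditional on each analyzer, P(X < 1.5): A: 0; B: 0.510458; C: 0.147494.
By total probability, P(X < 1.5) = 0.32·0 + 0.24·0.510458 + 0.44·0.147494 = 0.187407.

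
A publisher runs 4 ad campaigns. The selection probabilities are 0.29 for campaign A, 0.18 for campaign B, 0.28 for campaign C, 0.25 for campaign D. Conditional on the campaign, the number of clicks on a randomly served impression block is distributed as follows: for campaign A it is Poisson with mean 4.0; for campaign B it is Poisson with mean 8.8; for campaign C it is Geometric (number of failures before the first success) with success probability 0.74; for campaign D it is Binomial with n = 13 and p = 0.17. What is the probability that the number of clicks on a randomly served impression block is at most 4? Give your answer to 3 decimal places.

0.709

Conditional on each campaign, P(X ≤ 4): A: 0.628837; B: 0.0620978; C: 0.998812; D: 0.944903.
By total probability, P(X ≤ 4) = 0.29·0.628837 + 0.18·0.0620978 + 0.28·0.998812 + 0.25·0.944903 = 0.709433.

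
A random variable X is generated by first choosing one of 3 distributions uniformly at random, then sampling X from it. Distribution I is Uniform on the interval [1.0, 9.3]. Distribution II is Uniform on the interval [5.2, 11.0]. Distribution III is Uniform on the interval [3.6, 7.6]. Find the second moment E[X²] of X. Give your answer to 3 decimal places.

For each component E[X²] = Var + (mean)², giving I: 32.2633; II: 68.4133; III: 32.6933.
Overall E[X²] = 0.333333·32.2633 + 0.333333·68.4133 + 0.333333·32.6933 = 44.4567.

44.457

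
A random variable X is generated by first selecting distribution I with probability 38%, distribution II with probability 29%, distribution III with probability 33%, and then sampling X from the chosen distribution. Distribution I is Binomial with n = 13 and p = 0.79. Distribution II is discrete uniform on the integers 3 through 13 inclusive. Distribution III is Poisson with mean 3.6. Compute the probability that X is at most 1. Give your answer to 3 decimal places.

0.041

Conditional on each component, P(X ≤ 1): I: 7.70891e-08; II: 0; III: 0.125689.
By total probability, P(X ≤ 1) = 0.38·7.70891e-08 + 0.29·0 + 0.33·0.125689 = 0.0414774.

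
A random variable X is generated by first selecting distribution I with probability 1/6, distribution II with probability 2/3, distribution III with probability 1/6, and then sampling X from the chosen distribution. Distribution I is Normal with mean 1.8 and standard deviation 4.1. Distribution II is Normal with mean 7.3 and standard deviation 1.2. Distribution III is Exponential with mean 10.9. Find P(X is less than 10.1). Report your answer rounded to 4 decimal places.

0.9239

Conditional on each component, P(X < 10.1): I: 0.978535; II: 0.990185; III: 0.604105.
By total probability, P(X < 10.1) = 0.166667·0.978535 + 0.666667·0.990185 + 0.166667·0.604105 = 0.923896.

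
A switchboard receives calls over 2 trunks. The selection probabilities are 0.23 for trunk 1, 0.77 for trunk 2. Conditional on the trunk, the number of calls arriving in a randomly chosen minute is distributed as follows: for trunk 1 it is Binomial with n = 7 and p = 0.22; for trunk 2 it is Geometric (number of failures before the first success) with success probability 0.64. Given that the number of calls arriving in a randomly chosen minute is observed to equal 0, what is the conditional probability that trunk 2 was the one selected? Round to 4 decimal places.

0.9242

Likelihoods P(X=0 | ·): 1: 0.175656; 2: 0.64.
Posterior ∝ prior × likelihood. Numerator for 2: 0.77·0.64 = 0.4928.
Normalizing constant: 0.23·0.175656 + 0.77·0.64 = 0.533201.
P(2 | observation) = 0.4928 / 0.533201 = 0.92423.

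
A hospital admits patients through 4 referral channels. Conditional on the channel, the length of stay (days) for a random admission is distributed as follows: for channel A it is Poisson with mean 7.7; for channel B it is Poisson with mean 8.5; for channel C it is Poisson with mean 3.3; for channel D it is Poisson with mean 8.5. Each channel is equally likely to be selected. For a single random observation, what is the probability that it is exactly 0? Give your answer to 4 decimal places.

0.0094

Conditional on each channel, P(X = 0): A: 0.000452827; B: 0.000203468; C: 0.0368832; D: 0.000203468.
By total probability, P(X = 0) = 0.25·0.000452827 + 0.25·0.000203468 + 0.25·0.0368832 + 0.25·0.000203468 = 0.00943573.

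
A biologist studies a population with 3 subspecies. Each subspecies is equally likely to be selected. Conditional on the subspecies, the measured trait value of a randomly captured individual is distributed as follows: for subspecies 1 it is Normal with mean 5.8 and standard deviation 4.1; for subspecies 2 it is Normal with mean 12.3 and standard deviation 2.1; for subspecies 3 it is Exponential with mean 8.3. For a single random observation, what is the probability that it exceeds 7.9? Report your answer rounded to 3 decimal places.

0.557

Conditional on each subspecies, P(X > 7.9): 1: 0.304257; 2: 0.981925; 3: 0.386043.
By total probability, P(X > 7.9) = 0.333333·0.304257 + 0.333333·0.981925 + 0.333333·0.386043 = 0.557408.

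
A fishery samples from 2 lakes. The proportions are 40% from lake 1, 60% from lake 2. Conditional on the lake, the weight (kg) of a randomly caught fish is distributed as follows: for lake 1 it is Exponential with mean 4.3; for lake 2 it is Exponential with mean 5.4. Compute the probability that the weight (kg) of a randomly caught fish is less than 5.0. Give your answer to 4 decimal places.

Conditional on each lake, P(X < 5.0): 1: 0.687387; 2: 0.603836.
By total probability, P(X < 5.0) = 0.4·0.687387 + 0.6·0.603836 = 0.637256.

0.6373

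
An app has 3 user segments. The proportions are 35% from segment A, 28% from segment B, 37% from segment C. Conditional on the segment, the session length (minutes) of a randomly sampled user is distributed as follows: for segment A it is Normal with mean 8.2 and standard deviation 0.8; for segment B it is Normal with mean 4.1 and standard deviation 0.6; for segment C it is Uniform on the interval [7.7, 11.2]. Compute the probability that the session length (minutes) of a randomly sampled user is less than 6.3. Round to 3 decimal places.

0.283

Conditional on each segment, P(X < 6.3): A: 0.00877448; B: 0.999877; C: 0.
By total probability, P(X < 6.3) = 0.35·0.00877448 + 0.28·0.999877 + 0.37·0 = 0.283037.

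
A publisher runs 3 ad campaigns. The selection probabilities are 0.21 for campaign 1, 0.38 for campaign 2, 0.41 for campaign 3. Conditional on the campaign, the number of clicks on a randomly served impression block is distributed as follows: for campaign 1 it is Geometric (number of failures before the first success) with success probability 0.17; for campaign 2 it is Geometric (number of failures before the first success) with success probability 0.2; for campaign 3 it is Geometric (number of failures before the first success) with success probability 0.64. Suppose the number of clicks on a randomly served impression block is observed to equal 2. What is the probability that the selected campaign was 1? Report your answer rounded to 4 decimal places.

0.2293

Likelihoods P(X=2 | ·): 1: 0.117113; 2: 0.128; 3: 0.082944.
Posterior ∝ prior × likelihood. Numerator for 1: 0.21·0.117113 = 0.0245937.
Normalizing constant: 0.21·0.117113 + 0.38·0.128 + 0.41·0.082944 = 0.107241.
P(1 | observation) = 0.0245937 / 0.107241 = 0.229332.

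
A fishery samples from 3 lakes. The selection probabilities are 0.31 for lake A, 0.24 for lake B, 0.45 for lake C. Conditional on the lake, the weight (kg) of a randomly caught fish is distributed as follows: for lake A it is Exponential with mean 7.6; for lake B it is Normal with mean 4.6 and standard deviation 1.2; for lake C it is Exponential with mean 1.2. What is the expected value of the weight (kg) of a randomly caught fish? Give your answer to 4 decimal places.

4.0000

Component means — A: 7.6; B: 4.6; C: 1.2.
E[X] = 0.31·7.6 + 0.24·4.6 + 0.45·1.2 = 4.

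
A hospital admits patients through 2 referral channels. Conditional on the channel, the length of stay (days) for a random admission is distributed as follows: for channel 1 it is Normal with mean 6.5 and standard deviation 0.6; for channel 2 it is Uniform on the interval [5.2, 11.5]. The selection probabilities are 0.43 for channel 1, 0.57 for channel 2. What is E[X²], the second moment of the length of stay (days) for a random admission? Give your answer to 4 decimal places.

For each component E[X²] = Var + (mean)², giving 1: 42.61; 2: 73.03.
Overall E[X²] = 0.43·42.61 + 0.57·73.03 = 59.9494.

59.9494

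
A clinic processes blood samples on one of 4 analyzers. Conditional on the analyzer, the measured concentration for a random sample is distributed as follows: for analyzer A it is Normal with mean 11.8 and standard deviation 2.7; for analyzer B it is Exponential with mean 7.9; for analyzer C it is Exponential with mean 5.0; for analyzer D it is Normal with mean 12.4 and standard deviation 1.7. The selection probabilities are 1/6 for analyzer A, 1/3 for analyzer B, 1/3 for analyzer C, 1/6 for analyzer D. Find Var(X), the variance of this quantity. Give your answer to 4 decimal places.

Per component, A: μ=11.8, E[X²]=146.53; B: μ=7.9, E[X²]=124.82; C: μ=5, E[X²]=50; D: μ=12.4, E[X²]=156.65.
E[X] = 0.166667·11.8 + 0.333333·7.9 + 0.333333·5 + 0.166667·12.4 = 8.33333.
E[X²] = 0.166667·146.53 + 0.333333·124.82 + 0.333333·50 + 0.166667·156.65 = 108.803.
Var(X) = E[X²] − (E[X])² = 108.803 − 69.4444 = 39.3589.

39.3589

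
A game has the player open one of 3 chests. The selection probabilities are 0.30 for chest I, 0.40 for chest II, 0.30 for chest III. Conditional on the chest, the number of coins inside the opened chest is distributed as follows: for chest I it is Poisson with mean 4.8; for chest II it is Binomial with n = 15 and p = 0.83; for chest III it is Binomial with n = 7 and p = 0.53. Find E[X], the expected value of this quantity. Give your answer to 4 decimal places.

7.5330

Component means — I: 4.8; II: 12.45; III: 3.71.
E[X] = 0.3·4.8 + 0.4·12.45 + 0.3·3.71 = 7.533.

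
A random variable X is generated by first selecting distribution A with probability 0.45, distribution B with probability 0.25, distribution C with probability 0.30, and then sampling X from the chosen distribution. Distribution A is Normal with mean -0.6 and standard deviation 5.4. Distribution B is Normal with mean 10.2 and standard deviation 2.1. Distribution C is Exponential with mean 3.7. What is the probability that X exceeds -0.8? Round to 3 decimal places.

0.782

Conditional on each component, P(X > -0.8): A: 0.514772; B: 1; C: 1.
By total probability, P(X > -0.8) = 0.45·0.514772 + 0.25·1 + 0.3·1 = 0.781647.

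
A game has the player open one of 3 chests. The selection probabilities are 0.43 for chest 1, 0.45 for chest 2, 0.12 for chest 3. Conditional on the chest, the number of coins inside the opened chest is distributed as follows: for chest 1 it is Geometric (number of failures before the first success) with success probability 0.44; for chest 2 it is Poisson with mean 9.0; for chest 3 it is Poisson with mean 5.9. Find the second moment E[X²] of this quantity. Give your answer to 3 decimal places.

47.326

For each component E[X²] = Var + (mean)², giving 1: 4.5124; 2: 90; 3: 40.71.
Overall E[X²] = 0.43·4.5124 + 0.45·90 + 0.12·40.71 = 47.3255.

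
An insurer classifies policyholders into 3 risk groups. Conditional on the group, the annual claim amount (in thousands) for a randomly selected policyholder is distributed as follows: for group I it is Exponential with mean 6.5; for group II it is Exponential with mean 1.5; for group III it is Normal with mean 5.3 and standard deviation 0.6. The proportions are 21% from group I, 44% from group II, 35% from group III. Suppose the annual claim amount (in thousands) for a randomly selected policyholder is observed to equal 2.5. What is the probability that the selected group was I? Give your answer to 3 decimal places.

0.284

Likelihoods f(2.5 | ·): I: 0.104725; II: 0.125917; III: 1.24101e-05.
Posterior ∝ prior × likelihood. Numerator for I: 0.21·0.104725 = 0.0219922.
Normalizing constant: 0.21·0.104725 + 0.44·0.125917 + 0.35·1.24101e-05 = 0.0774001.
P(I | observation) = 0.0219922 / 0.0774001 = 0.284137.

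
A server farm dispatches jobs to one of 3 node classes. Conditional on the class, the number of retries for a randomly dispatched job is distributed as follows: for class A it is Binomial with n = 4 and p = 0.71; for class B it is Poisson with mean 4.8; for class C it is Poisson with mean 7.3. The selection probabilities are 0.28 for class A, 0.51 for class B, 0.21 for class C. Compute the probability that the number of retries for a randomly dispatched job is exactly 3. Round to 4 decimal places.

Conditional on each class, P(X = 3): A: 0.415177; B: 0.151691; C: 0.0437993.
By total probability, P(X = 3) = 0.28·0.415177 + 0.51·0.151691 + 0.21·0.0437993 = 0.20281.

0.2028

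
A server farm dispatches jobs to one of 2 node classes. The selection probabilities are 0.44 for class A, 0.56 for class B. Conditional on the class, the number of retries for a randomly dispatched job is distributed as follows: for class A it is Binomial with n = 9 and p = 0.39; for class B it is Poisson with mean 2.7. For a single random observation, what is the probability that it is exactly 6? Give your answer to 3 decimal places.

Conditional on each class, P(X = 6): A: 0.0670898; B: 0.0361622.
By total probability, P(X = 6) = 0.44·0.0670898 + 0.56·0.0361622 = 0.0497703.

0.050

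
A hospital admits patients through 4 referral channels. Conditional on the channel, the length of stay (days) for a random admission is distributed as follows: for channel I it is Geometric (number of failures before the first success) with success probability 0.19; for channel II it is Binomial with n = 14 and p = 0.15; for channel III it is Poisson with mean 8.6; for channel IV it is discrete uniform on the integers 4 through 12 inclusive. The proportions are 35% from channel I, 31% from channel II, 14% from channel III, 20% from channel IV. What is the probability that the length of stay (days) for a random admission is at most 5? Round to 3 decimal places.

Conditional on each channel, P(X ≤ 5): I: 0.71757; II: 0.988472; III: 0.142228; IV: 0.222222.
By total probability, P(X ≤ 5) = 0.35·0.71757 + 0.31·0.988472 + 0.14·0.142228 + 0.2·0.222222 = 0.621932.

0.622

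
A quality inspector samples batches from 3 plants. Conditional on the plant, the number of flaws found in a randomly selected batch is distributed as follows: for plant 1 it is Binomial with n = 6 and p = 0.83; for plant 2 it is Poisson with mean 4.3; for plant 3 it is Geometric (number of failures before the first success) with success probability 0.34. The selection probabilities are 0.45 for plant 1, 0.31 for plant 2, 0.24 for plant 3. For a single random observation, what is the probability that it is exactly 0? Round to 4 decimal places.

0.0858

Conditional on each plant, P(X = 0): 1: 2.41376e-05; 2: 0.0135686; 3: 0.34.
By total probability, P(X = 0) = 0.45·2.41376e-05 + 0.31·0.0135686 + 0.24·0.34 = 0.0858171.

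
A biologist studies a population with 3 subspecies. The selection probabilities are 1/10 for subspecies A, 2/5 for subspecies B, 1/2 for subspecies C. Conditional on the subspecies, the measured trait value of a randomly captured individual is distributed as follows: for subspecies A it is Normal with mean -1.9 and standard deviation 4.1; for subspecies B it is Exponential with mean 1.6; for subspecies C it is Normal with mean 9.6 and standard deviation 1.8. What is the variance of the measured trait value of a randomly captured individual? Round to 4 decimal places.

Per component, A: μ=-1.9, E[X²]=20.42; B: μ=1.6, E[X²]=5.12; C: μ=9.6, E[X²]=95.4.
E[X] = 0.1·-1.9 + 0.4·1.6 + 0.5·9.6 = 5.25.
E[X²] = 0.1·20.42 + 0.4·5.12 + 0.5·95.4 = 51.79.
Var(X) = E[X²] − (E[X])² = 51.79 − 27.5625 = 24.2275.

24.2275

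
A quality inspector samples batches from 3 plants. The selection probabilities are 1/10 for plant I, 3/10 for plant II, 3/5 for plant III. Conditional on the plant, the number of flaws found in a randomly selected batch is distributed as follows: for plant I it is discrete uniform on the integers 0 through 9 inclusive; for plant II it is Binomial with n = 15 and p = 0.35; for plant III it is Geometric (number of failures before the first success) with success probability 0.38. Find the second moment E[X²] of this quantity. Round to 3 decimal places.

16.316

For each component E[X²] = Var + (mean)², giving I: 28.5; II: 30.975; III: 6.95568.
Overall E[X²] = 0.1·28.5 + 0.3·30.975 + 0.6·6.95568 = 16.3159.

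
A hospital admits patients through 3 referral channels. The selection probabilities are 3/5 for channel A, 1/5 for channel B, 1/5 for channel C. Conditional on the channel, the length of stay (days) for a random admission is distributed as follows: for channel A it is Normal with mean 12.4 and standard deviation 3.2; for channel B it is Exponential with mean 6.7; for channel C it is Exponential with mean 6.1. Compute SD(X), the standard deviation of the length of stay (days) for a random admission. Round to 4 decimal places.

5.5893

Per component, A: μ=12.4, E[X²]=164; B: μ=6.7, E[X²]=89.78; C: μ=6.1, E[X²]=74.42.
E[X] = 0.6·12.4 + 0.2·6.7 + 0.2·6.1 = 10.
E[X²] = 0.6·164 + 0.2·89.78 + 0.2·74.42 = 131.24.
Var(X) = E[X²] − (E[X])² = 131.24 − 100 = 31.24.
SD(X) = √31.24 = 5.58928.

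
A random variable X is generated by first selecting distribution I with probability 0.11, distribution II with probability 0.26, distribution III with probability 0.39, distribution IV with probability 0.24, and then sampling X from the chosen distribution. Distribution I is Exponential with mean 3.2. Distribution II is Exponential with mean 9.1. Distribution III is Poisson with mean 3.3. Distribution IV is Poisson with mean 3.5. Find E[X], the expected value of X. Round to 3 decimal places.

Component means — I: 3.2; II: 9.1; III: 3.3; IV: 3.5.
E[X] = 0.11·3.2 + 0.26·9.1 + 0.39·3.3 + 0.24·3.5 = 4.845.

4.845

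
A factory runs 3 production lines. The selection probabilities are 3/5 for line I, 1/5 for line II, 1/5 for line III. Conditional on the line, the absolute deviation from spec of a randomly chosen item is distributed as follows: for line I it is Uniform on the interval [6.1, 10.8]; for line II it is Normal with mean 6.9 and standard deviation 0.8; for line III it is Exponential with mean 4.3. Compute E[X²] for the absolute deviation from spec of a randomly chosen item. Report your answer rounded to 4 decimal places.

60.9920

For each component E[X²] = Var + (mean)², giving I: 73.2433; II: 48.25; III: 36.98.
Overall E[X²] = 0.6·73.2433 + 0.2·48.25 + 0.2·36.98 = 60.992.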